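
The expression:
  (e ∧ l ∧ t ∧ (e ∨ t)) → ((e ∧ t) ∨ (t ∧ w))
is always true.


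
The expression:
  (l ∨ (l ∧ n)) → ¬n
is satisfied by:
  {l: False, n: False}
  {n: True, l: False}
  {l: True, n: False}


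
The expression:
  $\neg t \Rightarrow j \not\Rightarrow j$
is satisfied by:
  {t: True}


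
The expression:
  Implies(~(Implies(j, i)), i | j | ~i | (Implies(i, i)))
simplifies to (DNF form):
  True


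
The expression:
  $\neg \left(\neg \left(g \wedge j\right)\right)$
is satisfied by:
  {j: True, g: True}


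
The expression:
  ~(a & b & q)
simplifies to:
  ~a | ~b | ~q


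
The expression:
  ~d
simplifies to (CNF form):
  ~d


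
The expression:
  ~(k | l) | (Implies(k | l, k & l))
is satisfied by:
  {l: False, k: False}
  {k: True, l: True}


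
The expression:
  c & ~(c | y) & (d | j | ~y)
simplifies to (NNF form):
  False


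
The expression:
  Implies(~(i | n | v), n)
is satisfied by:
  {i: True, n: True, v: True}
  {i: True, n: True, v: False}
  {i: True, v: True, n: False}
  {i: True, v: False, n: False}
  {n: True, v: True, i: False}
  {n: True, v: False, i: False}
  {v: True, n: False, i: False}


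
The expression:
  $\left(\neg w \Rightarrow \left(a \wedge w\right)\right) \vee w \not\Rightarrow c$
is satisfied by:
  {w: True}


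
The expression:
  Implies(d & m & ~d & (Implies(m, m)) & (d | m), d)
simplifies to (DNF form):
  True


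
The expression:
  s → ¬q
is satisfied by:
  {s: False, q: False}
  {q: True, s: False}
  {s: True, q: False}


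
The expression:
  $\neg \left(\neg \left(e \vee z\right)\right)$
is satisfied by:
  {z: True, e: True}
  {z: True, e: False}
  {e: True, z: False}


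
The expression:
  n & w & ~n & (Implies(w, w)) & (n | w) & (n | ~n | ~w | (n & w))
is never true.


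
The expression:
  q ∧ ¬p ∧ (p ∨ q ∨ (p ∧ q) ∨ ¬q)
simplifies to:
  q ∧ ¬p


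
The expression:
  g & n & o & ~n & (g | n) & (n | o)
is never true.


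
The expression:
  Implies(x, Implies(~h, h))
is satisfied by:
  {h: True, x: False}
  {x: False, h: False}
  {x: True, h: True}


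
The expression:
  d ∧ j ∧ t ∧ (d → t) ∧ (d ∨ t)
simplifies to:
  d ∧ j ∧ t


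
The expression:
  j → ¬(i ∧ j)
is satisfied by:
  {i: False, j: False}
  {j: True, i: False}
  {i: True, j: False}


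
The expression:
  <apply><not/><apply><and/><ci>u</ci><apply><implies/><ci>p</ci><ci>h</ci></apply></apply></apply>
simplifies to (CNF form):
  <apply><and/><apply><or/><ci>p</ci><apply><not/><ci>u</ci></apply></apply><apply><or/><apply><not/><ci>h</ci></apply><apply><not/><ci>u</ci></apply></apply></apply>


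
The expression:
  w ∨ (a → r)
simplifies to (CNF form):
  r ∨ w ∨ ¬a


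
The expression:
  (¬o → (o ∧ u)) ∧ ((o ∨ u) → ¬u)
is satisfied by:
  {o: True, u: False}


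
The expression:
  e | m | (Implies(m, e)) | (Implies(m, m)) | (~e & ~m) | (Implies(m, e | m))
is always true.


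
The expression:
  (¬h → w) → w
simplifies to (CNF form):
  w ∨ ¬h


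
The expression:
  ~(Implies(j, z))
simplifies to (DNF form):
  j & ~z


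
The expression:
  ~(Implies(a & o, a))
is never true.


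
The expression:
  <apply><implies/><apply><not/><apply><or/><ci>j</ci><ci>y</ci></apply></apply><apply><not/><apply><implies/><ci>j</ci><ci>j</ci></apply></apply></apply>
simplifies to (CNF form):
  <apply><or/><ci>j</ci><ci>y</ci></apply>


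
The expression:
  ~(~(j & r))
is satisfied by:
  {r: True, j: True}


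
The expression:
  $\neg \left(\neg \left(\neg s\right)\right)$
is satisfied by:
  {s: False}


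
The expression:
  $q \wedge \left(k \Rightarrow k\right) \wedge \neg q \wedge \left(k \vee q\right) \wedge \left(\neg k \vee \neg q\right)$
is never true.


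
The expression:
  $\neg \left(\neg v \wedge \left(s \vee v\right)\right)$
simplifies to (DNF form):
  $v \vee \neg s$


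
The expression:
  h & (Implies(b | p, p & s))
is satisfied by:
  {h: True, s: True, p: False, b: False}
  {h: True, s: False, p: False, b: False}
  {h: True, p: True, s: True, b: False}
  {h: True, b: True, p: True, s: True}


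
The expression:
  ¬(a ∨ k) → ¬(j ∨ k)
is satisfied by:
  {a: True, k: True, j: False}
  {a: True, k: False, j: False}
  {k: True, a: False, j: False}
  {a: False, k: False, j: False}
  {j: True, a: True, k: True}
  {j: True, a: True, k: False}
  {j: True, k: True, a: False}


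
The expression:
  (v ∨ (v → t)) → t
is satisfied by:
  {t: True}


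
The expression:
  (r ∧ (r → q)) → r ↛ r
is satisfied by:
  {q: False, r: False}
  {r: True, q: False}
  {q: True, r: False}


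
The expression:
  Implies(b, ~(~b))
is always true.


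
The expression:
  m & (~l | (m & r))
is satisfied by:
  {m: True, r: True, l: False}
  {m: True, l: False, r: False}
  {m: True, r: True, l: True}


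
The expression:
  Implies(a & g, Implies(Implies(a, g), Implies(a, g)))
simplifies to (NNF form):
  True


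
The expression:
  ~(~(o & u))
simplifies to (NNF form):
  o & u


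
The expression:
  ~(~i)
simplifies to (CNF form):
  i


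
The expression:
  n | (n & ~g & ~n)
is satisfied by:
  {n: True}


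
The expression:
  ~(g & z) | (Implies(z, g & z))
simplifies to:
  True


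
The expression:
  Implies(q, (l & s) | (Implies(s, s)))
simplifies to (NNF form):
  True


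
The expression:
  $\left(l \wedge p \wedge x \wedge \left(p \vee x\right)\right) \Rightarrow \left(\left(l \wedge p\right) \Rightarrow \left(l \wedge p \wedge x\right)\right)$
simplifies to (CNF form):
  $\text{True}$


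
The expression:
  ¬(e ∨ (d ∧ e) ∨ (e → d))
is never true.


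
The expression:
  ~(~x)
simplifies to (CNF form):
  x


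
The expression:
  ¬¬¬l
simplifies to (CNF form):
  ¬l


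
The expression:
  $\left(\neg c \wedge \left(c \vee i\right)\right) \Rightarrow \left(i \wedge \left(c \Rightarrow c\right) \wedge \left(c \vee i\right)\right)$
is always true.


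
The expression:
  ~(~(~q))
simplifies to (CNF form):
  ~q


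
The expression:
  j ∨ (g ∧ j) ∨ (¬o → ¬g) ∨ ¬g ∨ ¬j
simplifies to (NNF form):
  True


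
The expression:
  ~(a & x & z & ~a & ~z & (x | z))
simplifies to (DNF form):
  True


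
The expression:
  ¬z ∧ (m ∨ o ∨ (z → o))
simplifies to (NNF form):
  ¬z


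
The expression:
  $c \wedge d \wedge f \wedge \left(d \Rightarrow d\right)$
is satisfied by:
  {c: True, d: True, f: True}


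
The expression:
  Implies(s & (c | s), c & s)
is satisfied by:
  {c: True, s: False}
  {s: False, c: False}
  {s: True, c: True}


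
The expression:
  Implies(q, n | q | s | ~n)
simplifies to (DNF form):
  True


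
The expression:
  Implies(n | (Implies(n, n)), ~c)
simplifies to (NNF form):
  ~c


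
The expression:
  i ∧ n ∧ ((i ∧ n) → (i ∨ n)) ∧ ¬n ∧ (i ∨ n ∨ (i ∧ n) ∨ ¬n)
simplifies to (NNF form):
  False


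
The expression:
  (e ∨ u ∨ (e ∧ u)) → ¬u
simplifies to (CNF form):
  ¬u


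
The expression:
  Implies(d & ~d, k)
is always true.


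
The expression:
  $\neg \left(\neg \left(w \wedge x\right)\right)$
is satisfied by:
  {w: True, x: True}


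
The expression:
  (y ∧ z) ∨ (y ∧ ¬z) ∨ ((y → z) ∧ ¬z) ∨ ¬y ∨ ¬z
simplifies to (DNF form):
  True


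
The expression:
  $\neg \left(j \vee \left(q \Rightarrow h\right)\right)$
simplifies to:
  $q \wedge \neg h \wedge \neg j$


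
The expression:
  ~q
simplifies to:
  ~q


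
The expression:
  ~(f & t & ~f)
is always true.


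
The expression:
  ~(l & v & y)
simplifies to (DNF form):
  ~l | ~v | ~y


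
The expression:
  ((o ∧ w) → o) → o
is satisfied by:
  {o: True}


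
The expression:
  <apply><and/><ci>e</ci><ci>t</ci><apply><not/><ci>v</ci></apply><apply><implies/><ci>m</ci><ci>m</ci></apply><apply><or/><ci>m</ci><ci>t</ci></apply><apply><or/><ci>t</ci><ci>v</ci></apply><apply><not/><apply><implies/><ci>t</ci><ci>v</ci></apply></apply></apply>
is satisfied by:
  {t: True, e: True, v: False}


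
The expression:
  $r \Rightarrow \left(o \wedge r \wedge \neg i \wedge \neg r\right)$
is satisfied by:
  {r: False}


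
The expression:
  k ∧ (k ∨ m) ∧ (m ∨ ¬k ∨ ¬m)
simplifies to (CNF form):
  k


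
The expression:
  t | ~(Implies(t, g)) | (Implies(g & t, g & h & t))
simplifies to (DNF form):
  True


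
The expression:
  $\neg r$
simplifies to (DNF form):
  $\neg r$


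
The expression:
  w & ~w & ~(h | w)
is never true.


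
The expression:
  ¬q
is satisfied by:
  {q: False}


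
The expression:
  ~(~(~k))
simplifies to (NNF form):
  ~k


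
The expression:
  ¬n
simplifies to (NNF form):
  ¬n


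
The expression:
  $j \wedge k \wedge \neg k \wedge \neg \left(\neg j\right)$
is never true.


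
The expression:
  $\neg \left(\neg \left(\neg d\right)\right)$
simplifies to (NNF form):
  $\neg d$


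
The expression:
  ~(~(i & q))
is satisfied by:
  {i: True, q: True}


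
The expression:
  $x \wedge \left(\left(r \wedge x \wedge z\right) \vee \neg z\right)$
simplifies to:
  $x \wedge \left(r \vee \neg z\right)$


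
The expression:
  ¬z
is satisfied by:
  {z: False}


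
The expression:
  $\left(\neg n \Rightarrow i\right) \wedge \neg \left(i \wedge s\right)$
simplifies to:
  $\left(i \wedge \neg s\right) \vee \left(n \wedge \neg i\right)$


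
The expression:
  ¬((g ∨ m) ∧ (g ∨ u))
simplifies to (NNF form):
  ¬g ∧ (¬m ∨ ¬u)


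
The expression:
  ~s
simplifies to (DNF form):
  ~s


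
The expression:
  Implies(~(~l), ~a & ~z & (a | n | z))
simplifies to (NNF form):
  ~l | (n & ~a & ~z)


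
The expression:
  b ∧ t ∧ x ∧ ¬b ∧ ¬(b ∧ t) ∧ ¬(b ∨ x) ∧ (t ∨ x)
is never true.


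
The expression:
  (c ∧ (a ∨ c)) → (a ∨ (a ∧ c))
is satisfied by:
  {a: True, c: False}
  {c: False, a: False}
  {c: True, a: True}


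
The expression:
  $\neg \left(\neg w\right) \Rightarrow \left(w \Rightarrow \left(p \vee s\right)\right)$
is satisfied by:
  {p: True, s: True, w: False}
  {p: True, w: False, s: False}
  {s: True, w: False, p: False}
  {s: False, w: False, p: False}
  {p: True, s: True, w: True}
  {p: True, w: True, s: False}
  {s: True, w: True, p: False}


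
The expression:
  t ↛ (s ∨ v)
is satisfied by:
  {t: True, v: False, s: False}


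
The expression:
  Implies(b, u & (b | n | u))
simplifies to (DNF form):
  u | ~b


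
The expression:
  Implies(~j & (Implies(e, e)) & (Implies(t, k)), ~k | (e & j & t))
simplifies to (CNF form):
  j | ~k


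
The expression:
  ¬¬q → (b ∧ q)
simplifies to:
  b ∨ ¬q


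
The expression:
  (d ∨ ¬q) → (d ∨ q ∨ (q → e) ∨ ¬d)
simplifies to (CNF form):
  True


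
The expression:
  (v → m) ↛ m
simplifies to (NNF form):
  ¬m ∧ ¬v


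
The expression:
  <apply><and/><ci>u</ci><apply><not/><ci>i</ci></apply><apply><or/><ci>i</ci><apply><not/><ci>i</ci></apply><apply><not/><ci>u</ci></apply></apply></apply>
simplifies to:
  <apply><and/><ci>u</ci><apply><not/><ci>i</ci></apply></apply>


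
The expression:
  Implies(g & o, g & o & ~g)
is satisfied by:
  {g: False, o: False}
  {o: True, g: False}
  {g: True, o: False}


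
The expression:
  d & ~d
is never true.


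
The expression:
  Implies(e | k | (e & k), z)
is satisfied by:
  {z: True, k: False, e: False}
  {z: True, e: True, k: False}
  {z: True, k: True, e: False}
  {z: True, e: True, k: True}
  {e: False, k: False, z: False}


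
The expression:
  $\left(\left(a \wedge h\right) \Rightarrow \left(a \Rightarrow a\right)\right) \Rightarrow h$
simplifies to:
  $h$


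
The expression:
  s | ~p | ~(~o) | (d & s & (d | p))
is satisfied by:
  {o: True, s: True, p: False}
  {o: True, p: False, s: False}
  {s: True, p: False, o: False}
  {s: False, p: False, o: False}
  {o: True, s: True, p: True}
  {o: True, p: True, s: False}
  {s: True, p: True, o: False}


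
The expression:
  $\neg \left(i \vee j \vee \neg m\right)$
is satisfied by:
  {m: True, i: False, j: False}


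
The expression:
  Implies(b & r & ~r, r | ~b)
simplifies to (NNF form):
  True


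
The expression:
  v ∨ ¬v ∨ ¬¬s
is always true.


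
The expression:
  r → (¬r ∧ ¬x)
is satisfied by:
  {r: False}


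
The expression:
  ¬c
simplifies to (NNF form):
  ¬c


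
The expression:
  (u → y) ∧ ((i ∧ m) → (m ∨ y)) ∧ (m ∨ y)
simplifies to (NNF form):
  y ∨ (m ∧ ¬u)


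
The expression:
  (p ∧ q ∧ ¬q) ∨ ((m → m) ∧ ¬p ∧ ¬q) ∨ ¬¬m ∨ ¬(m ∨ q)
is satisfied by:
  {m: True, q: False}
  {q: False, m: False}
  {q: True, m: True}


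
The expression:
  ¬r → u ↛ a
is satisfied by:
  {r: True, u: True, a: False}
  {r: True, a: False, u: False}
  {r: True, u: True, a: True}
  {r: True, a: True, u: False}
  {u: True, a: False, r: False}


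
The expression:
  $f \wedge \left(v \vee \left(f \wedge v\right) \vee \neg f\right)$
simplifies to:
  $f \wedge v$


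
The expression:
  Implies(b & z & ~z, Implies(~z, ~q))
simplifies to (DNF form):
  True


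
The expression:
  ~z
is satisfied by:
  {z: False}


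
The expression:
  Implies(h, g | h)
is always true.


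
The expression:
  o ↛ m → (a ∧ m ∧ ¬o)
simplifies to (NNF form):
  m ∨ ¬o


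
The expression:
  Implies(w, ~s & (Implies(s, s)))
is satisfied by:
  {s: False, w: False}
  {w: True, s: False}
  {s: True, w: False}


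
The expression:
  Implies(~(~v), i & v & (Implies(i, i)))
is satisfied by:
  {i: True, v: False}
  {v: False, i: False}
  {v: True, i: True}


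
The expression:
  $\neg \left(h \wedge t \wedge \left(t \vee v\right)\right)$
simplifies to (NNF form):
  $\neg h \vee \neg t$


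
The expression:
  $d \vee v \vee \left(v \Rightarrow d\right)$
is always true.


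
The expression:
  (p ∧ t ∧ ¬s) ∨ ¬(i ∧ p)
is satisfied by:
  {t: True, s: False, p: False, i: False}
  {t: False, s: False, p: False, i: False}
  {s: True, t: True, i: False, p: False}
  {s: True, i: False, t: False, p: False}
  {i: True, t: True, s: False, p: False}
  {i: True, t: False, s: False, p: False}
  {i: True, s: True, t: True, p: False}
  {i: True, s: True, t: False, p: False}
  {p: True, t: True, s: False, i: False}
  {p: True, t: False, s: False, i: False}
  {p: True, s: True, t: True, i: False}
  {p: True, s: True, t: False, i: False}
  {i: True, p: True, t: True, s: False}


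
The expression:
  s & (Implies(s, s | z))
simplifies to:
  s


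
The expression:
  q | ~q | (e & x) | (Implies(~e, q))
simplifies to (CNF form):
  True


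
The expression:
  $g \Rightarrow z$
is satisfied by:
  {z: True, g: False}
  {g: False, z: False}
  {g: True, z: True}


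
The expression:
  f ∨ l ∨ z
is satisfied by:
  {z: True, l: True, f: True}
  {z: True, l: True, f: False}
  {z: True, f: True, l: False}
  {z: True, f: False, l: False}
  {l: True, f: True, z: False}
  {l: True, f: False, z: False}
  {f: True, l: False, z: False}


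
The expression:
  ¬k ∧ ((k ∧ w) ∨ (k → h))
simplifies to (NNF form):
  ¬k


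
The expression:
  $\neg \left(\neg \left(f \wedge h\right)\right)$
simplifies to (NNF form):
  $f \wedge h$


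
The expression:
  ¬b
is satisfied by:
  {b: False}


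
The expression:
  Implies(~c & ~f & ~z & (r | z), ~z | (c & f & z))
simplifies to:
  True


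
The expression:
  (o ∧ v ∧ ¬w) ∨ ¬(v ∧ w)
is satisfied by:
  {w: False, v: False}
  {v: True, w: False}
  {w: True, v: False}


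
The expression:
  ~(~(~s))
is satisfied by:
  {s: False}


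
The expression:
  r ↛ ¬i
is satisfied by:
  {r: True, i: True}


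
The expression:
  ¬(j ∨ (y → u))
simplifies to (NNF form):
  y ∧ ¬j ∧ ¬u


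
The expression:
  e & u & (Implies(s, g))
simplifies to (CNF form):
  e & u & (g | ~s)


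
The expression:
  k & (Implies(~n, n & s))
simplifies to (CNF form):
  k & n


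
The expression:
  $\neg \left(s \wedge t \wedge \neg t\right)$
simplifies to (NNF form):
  $\text{True}$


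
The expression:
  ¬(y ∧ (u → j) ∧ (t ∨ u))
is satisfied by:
  {u: False, t: False, y: False, j: False}
  {j: True, u: False, t: False, y: False}
  {t: True, j: False, u: False, y: False}
  {j: True, t: True, u: False, y: False}
  {u: True, j: False, t: False, y: False}
  {j: True, u: True, t: False, y: False}
  {t: True, u: True, j: False, y: False}
  {j: True, t: True, u: True, y: False}
  {y: True, j: False, u: False, t: False}
  {y: True, j: True, u: False, t: False}
  {y: True, u: True, j: False, t: False}
  {y: True, t: True, u: True, j: False}


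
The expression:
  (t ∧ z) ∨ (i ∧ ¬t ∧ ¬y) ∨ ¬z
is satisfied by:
  {t: True, i: True, z: False, y: False}
  {t: True, i: False, z: False, y: False}
  {y: True, t: True, i: True, z: False}
  {y: True, t: True, i: False, z: False}
  {i: True, y: False, z: False, t: False}
  {i: False, y: False, z: False, t: False}
  {y: True, i: True, z: False, t: False}
  {y: True, i: False, z: False, t: False}
  {t: True, z: True, i: True, y: False}
  {t: True, z: True, i: False, y: False}
  {y: True, t: True, z: True, i: True}
  {y: True, t: True, z: True, i: False}
  {z: True, i: True, y: False, t: False}


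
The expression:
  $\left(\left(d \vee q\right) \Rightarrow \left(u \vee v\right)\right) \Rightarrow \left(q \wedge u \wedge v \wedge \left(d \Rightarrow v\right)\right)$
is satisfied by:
  {d: True, q: True, v: False, u: False}
  {q: True, v: False, u: False, d: False}
  {d: True, v: False, u: False, q: False}
  {d: True, q: True, u: True, v: True}
  {q: True, u: True, v: True, d: False}


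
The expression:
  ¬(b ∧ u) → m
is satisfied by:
  {b: True, m: True, u: True}
  {b: True, m: True, u: False}
  {m: True, u: True, b: False}
  {m: True, u: False, b: False}
  {b: True, u: True, m: False}


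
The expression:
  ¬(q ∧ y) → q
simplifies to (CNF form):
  q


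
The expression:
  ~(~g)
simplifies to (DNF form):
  g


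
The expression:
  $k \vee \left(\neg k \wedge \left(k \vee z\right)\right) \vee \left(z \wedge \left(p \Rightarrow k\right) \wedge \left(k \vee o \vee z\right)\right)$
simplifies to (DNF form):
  $k \vee z$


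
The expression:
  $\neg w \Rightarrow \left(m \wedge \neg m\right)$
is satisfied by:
  {w: True}


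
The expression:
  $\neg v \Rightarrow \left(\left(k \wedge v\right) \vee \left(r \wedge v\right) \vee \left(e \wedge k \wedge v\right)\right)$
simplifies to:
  $v$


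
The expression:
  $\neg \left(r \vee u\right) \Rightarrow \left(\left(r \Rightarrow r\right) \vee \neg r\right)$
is always true.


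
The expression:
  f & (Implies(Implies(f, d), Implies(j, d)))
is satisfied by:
  {f: True}


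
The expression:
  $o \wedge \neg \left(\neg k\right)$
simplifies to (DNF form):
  $k \wedge o$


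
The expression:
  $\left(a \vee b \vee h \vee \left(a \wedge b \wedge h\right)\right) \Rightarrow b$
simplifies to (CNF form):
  $\left(b \vee \neg a\right) \wedge \left(b \vee \neg h\right)$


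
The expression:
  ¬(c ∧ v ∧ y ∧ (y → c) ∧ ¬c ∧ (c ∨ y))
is always true.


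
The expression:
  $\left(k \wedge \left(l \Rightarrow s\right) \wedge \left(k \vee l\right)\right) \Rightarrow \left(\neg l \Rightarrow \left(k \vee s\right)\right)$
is always true.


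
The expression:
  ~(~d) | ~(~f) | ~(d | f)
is always true.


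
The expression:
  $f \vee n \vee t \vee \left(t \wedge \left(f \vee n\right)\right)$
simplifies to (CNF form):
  $f \vee n \vee t$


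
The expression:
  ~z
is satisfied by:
  {z: False}


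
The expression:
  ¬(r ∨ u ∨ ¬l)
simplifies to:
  l ∧ ¬r ∧ ¬u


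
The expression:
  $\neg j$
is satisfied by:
  {j: False}


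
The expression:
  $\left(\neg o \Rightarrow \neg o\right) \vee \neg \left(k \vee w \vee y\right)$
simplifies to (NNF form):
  $\text{True}$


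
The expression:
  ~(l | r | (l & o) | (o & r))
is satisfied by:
  {r: False, l: False}


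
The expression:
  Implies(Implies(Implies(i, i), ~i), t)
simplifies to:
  i | t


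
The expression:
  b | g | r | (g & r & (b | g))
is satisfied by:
  {r: True, b: True, g: True}
  {r: True, b: True, g: False}
  {r: True, g: True, b: False}
  {r: True, g: False, b: False}
  {b: True, g: True, r: False}
  {b: True, g: False, r: False}
  {g: True, b: False, r: False}


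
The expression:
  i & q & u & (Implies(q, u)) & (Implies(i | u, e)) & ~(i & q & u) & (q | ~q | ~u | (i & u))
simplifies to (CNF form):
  False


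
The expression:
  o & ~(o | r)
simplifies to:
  False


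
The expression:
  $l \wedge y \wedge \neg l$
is never true.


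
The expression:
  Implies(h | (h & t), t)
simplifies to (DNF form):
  t | ~h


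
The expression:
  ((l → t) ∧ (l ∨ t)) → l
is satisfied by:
  {l: True, t: False}
  {t: False, l: False}
  {t: True, l: True}


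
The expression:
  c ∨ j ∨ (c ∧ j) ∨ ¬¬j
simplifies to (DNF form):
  c ∨ j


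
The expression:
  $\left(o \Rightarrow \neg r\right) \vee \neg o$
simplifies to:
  $\neg o \vee \neg r$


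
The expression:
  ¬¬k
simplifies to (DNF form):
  k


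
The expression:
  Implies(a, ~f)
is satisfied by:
  {a: False, f: False}
  {f: True, a: False}
  {a: True, f: False}


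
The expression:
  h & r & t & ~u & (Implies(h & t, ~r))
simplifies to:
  False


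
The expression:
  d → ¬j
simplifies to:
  ¬d ∨ ¬j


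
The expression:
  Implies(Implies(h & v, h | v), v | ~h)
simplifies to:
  v | ~h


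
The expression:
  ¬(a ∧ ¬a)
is always true.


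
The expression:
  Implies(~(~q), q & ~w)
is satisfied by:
  {w: False, q: False}
  {q: True, w: False}
  {w: True, q: False}


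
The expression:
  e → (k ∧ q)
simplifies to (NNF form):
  (k ∧ q) ∨ ¬e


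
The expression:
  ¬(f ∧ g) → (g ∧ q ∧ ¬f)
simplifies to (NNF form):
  g ∧ (f ∨ q)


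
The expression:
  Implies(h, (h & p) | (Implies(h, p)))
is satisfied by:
  {p: True, h: False}
  {h: False, p: False}
  {h: True, p: True}


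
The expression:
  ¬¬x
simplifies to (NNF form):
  x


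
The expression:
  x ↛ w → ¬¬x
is always true.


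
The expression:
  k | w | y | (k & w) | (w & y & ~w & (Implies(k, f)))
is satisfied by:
  {y: True, k: True, w: True}
  {y: True, k: True, w: False}
  {y: True, w: True, k: False}
  {y: True, w: False, k: False}
  {k: True, w: True, y: False}
  {k: True, w: False, y: False}
  {w: True, k: False, y: False}


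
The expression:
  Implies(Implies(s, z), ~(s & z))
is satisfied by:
  {s: False, z: False}
  {z: True, s: False}
  {s: True, z: False}


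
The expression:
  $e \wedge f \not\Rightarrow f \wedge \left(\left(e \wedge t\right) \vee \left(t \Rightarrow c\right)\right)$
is never true.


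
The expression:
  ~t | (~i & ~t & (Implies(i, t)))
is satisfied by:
  {t: False}


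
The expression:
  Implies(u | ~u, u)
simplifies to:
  u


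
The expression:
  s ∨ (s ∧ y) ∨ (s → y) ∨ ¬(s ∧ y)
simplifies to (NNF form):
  True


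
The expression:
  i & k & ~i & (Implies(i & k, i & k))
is never true.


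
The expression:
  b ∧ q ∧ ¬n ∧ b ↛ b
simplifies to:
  False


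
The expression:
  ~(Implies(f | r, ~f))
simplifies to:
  f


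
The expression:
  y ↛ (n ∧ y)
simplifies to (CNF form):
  y ∧ ¬n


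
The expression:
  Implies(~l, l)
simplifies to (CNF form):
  l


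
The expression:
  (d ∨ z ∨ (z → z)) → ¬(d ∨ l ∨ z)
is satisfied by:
  {d: False, z: False, l: False}


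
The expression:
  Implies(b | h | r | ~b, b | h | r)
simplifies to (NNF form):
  b | h | r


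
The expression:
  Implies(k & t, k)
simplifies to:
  True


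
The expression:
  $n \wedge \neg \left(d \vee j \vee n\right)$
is never true.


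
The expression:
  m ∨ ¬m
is always true.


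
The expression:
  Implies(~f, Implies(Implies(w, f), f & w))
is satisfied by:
  {w: True, f: True}
  {w: True, f: False}
  {f: True, w: False}


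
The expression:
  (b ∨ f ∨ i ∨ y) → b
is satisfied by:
  {b: True, f: False, y: False, i: False}
  {b: True, i: True, f: False, y: False}
  {b: True, y: True, f: False, i: False}
  {b: True, i: True, y: True, f: False}
  {b: True, f: True, y: False, i: False}
  {b: True, i: True, f: True, y: False}
  {b: True, y: True, f: True, i: False}
  {b: True, i: True, y: True, f: True}
  {i: False, f: False, y: False, b: False}


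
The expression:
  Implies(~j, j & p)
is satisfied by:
  {j: True}


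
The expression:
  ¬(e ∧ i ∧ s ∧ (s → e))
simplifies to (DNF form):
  ¬e ∨ ¬i ∨ ¬s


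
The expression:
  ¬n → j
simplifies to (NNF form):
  j ∨ n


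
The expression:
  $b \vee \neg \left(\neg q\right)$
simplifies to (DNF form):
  $b \vee q$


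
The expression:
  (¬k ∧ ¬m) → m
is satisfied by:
  {k: True, m: True}
  {k: True, m: False}
  {m: True, k: False}


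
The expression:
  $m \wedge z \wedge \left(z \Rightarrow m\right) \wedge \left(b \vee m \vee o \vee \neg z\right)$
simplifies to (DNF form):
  $m \wedge z$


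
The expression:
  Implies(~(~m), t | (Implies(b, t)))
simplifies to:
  t | ~b | ~m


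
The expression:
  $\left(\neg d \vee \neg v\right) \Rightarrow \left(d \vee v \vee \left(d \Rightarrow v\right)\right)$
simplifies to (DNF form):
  $\text{True}$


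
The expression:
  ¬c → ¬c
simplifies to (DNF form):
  True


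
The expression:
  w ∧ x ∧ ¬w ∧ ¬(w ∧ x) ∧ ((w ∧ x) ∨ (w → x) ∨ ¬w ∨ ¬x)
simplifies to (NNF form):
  False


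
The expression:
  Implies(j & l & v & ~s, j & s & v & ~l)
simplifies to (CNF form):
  s | ~j | ~l | ~v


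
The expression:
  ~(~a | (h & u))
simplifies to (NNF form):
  a & (~h | ~u)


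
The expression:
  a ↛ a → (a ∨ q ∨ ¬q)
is always true.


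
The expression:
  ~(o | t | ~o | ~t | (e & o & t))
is never true.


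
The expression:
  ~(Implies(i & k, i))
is never true.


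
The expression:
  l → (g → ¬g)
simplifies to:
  ¬g ∨ ¬l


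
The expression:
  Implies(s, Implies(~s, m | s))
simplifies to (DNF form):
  True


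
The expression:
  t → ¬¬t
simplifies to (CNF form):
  True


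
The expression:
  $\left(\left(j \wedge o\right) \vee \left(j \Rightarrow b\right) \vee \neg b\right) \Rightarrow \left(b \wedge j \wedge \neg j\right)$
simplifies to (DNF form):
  $\text{False}$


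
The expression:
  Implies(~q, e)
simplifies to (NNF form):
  e | q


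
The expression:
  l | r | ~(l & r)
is always true.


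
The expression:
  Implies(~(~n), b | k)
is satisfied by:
  {b: True, k: True, n: False}
  {b: True, k: False, n: False}
  {k: True, b: False, n: False}
  {b: False, k: False, n: False}
  {b: True, n: True, k: True}
  {b: True, n: True, k: False}
  {n: True, k: True, b: False}


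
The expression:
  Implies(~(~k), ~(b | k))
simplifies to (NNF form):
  ~k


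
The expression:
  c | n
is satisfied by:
  {n: True, c: True}
  {n: True, c: False}
  {c: True, n: False}


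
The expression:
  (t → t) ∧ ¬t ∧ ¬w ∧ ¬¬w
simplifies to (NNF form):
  False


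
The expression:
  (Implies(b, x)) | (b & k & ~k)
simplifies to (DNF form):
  x | ~b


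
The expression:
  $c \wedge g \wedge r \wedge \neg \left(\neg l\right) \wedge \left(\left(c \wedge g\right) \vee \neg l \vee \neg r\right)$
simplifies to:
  $c \wedge g \wedge l \wedge r$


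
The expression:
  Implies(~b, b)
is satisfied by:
  {b: True}


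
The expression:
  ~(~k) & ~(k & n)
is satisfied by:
  {k: True, n: False}


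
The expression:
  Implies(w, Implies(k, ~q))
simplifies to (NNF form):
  ~k | ~q | ~w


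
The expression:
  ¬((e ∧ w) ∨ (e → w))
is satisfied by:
  {e: True, w: False}


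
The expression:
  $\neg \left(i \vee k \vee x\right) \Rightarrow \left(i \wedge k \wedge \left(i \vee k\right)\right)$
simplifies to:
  $i \vee k \vee x$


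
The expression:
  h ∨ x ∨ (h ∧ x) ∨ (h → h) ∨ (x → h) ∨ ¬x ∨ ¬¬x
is always true.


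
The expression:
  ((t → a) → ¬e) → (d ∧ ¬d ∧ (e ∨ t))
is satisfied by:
  {a: True, e: True, t: False}
  {e: True, t: False, a: False}
  {a: True, t: True, e: True}


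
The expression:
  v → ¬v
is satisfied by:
  {v: False}


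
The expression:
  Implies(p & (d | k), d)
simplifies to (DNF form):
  d | ~k | ~p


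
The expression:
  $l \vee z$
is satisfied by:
  {z: True, l: True}
  {z: True, l: False}
  {l: True, z: False}


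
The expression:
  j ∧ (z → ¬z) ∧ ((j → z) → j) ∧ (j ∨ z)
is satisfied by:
  {j: True, z: False}


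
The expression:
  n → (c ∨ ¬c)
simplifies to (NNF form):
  True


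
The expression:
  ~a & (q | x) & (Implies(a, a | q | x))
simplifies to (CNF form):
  ~a & (q | x)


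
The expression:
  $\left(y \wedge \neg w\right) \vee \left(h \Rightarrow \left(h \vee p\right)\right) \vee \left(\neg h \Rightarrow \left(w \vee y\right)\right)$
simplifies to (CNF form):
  $\text{True}$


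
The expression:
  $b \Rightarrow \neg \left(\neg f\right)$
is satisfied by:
  {f: True, b: False}
  {b: False, f: False}
  {b: True, f: True}


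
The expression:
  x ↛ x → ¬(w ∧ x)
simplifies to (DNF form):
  True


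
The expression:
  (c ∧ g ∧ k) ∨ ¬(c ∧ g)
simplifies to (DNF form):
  k ∨ ¬c ∨ ¬g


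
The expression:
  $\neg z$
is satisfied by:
  {z: False}


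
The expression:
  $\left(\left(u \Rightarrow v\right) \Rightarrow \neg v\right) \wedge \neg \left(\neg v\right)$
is never true.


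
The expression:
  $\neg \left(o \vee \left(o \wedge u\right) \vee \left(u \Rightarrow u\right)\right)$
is never true.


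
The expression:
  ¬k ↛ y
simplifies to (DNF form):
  y ∨ ¬k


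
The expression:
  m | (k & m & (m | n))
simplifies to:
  m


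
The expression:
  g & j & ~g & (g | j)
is never true.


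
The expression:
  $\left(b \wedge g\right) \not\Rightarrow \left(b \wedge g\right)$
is never true.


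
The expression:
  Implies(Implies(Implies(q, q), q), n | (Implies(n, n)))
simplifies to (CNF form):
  True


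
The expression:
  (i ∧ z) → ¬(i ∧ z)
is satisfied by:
  {z: False, i: False}
  {i: True, z: False}
  {z: True, i: False}


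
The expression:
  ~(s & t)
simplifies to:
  ~s | ~t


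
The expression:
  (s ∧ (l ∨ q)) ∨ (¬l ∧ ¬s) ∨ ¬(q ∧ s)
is always true.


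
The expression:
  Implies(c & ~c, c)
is always true.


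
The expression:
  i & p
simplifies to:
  i & p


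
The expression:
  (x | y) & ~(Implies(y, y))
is never true.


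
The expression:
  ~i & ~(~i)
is never true.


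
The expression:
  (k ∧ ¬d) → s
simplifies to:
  d ∨ s ∨ ¬k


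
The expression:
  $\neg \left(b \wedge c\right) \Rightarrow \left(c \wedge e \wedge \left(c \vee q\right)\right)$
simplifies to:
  $c \wedge \left(b \vee e\right)$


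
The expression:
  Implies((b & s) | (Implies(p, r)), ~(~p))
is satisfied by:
  {p: True}


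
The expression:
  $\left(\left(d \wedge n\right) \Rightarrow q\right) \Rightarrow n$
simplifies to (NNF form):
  $n$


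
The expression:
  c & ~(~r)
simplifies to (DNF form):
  c & r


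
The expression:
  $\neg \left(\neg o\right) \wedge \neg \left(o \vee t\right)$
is never true.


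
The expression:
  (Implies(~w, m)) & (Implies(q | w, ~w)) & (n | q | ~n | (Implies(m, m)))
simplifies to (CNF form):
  m & ~w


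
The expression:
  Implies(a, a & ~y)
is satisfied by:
  {y: False, a: False}
  {a: True, y: False}
  {y: True, a: False}


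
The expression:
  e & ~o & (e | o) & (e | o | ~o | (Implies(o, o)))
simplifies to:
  e & ~o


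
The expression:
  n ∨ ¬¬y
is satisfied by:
  {n: True, y: True}
  {n: True, y: False}
  {y: True, n: False}


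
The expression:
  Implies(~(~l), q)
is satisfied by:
  {q: True, l: False}
  {l: False, q: False}
  {l: True, q: True}


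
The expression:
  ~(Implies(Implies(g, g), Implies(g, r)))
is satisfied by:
  {g: True, r: False}


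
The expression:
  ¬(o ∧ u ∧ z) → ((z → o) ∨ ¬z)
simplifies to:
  o ∨ ¬z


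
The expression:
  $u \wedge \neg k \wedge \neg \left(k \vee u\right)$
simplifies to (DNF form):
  $\text{False}$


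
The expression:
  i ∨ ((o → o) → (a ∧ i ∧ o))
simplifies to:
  i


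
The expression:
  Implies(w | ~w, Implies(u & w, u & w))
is always true.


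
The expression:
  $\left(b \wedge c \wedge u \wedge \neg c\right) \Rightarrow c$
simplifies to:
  $\text{True}$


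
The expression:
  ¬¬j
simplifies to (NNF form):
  j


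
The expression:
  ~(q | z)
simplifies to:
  ~q & ~z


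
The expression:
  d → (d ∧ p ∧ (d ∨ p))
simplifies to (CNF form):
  p ∨ ¬d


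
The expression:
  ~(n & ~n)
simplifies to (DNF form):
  True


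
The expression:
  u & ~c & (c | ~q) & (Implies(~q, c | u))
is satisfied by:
  {u: True, q: False, c: False}


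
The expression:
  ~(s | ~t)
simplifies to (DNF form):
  t & ~s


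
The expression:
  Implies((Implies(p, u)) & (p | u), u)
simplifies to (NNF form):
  True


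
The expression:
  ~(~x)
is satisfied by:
  {x: True}


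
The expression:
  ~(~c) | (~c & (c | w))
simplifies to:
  c | w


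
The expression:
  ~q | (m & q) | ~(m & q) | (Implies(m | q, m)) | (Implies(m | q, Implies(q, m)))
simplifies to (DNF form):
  True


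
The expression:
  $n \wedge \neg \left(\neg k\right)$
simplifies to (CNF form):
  $k \wedge n$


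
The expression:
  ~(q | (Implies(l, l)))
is never true.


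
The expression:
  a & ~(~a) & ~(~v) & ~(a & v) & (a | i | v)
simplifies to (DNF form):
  False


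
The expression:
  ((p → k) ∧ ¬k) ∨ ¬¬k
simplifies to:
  k ∨ ¬p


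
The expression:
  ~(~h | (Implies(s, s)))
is never true.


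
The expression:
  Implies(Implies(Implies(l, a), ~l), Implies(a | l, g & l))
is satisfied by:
  {g: True, a: False, l: False}
  {g: False, a: False, l: False}
  {l: True, g: True, a: False}
  {a: True, l: True, g: True}
  {a: True, l: True, g: False}


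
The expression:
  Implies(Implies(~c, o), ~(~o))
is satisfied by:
  {o: True, c: False}
  {c: False, o: False}
  {c: True, o: True}


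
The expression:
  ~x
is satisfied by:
  {x: False}


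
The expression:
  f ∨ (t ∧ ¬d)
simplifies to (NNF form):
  f ∨ (t ∧ ¬d)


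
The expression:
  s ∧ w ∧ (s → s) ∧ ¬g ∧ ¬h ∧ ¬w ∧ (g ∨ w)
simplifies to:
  False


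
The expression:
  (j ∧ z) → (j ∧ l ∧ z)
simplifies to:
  l ∨ ¬j ∨ ¬z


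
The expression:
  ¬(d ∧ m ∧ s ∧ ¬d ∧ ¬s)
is always true.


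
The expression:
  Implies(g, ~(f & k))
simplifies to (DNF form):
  ~f | ~g | ~k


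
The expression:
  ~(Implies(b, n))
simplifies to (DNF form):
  b & ~n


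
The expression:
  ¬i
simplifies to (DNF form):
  ¬i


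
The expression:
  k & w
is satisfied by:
  {w: True, k: True}


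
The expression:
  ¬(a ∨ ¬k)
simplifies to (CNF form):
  k ∧ ¬a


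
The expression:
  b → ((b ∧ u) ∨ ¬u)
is always true.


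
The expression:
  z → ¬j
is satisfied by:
  {z: False, j: False}
  {j: True, z: False}
  {z: True, j: False}


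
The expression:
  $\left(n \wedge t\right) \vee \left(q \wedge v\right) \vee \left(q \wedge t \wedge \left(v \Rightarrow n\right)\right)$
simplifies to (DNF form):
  $\left(n \wedge t\right) \vee \left(q \wedge t\right) \vee \left(q \wedge v\right)$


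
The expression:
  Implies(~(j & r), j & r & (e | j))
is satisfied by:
  {r: True, j: True}


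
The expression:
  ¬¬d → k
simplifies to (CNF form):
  k ∨ ¬d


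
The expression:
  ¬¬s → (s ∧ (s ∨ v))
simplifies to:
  True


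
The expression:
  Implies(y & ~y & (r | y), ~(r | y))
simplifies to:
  True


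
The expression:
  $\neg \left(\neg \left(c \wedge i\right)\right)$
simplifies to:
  $c \wedge i$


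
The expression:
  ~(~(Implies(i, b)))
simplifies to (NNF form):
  b | ~i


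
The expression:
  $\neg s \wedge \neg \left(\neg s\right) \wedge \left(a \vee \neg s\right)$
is never true.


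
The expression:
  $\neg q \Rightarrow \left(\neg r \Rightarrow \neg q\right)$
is always true.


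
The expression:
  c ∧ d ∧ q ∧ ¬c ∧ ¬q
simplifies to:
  False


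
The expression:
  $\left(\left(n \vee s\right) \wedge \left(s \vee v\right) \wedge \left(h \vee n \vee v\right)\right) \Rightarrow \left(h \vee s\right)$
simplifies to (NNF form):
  $h \vee s \vee \neg n \vee \neg v$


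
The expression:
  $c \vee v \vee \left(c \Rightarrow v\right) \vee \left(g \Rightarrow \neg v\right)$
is always true.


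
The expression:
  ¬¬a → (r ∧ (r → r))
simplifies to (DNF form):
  r ∨ ¬a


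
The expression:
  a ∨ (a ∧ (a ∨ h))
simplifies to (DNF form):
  a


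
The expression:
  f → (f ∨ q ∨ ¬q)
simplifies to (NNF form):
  True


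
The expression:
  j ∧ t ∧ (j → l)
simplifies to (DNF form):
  j ∧ l ∧ t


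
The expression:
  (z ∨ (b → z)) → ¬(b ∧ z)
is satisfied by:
  {z: False, b: False}
  {b: True, z: False}
  {z: True, b: False}


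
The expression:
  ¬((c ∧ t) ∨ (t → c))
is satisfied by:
  {t: True, c: False}


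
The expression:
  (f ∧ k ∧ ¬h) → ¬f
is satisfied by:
  {h: True, k: False, f: False}
  {k: False, f: False, h: False}
  {f: True, h: True, k: False}
  {f: True, k: False, h: False}
  {h: True, k: True, f: False}
  {k: True, h: False, f: False}
  {f: True, k: True, h: True}


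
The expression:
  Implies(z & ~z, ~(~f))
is always true.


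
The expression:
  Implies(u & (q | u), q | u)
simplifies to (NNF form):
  True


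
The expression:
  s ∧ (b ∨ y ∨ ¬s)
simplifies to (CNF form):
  s ∧ (b ∨ y)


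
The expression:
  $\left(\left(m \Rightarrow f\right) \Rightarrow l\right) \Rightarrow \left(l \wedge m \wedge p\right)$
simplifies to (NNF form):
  $\left(f \wedge \neg l\right) \vee \left(\neg l \wedge \neg m\right) \vee \left(l \wedge m \wedge p\right)$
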